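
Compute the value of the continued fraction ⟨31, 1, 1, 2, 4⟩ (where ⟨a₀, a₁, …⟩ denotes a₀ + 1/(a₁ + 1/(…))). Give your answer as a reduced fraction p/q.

695/22

Use the convergent recurrence hₖ = aₖ·hₖ₋₁ + hₖ₋₂ (and likewise for the denominators kₖ):
a_0 = 31: 31/1
a_1 = 1: 32/1
a_2 = 1: 63/2
a_3 = 2: 158/5
a_4 = 4: 695/22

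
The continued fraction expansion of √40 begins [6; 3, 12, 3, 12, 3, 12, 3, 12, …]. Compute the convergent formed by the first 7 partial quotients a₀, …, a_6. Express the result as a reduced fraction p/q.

337434/53353

a_0 = 6: 6/1
a_1 = 3: 19/3
a_2 = 12: 234/37
a_3 = 3: 721/114
a_4 = 12: 8886/1405
a_5 = 3: 27379/4329
a_6 = 12: 337434/53353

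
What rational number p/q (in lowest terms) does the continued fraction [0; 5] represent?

a_0 = 0: 0/1
a_1 = 5: 1/5

1/5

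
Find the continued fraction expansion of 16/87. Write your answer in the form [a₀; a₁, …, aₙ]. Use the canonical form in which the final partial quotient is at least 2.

[0; 5, 2, 3, 2]

16 ÷ 87 → quotient 0, remainder 16
87 ÷ 16 → quotient 5, remainder 7
16 ÷ 7 → quotient 2, remainder 2
7 ÷ 2 → quotient 3, remainder 1
2 ÷ 1 → quotient 2, remainder 0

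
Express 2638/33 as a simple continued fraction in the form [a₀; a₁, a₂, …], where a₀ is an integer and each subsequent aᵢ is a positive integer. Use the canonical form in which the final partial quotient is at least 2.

[79; 1, 15, 2]

⌊2638/33⌋ = 79, remainder 31
⌊33/31⌋ = 1, remainder 2
⌊31/2⌋ = 15, remainder 1
⌊2/1⌋ = 2, remainder 0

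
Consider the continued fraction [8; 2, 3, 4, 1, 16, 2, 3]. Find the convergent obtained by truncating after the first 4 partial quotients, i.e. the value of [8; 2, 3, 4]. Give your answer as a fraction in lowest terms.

Use the convergent recurrence hₖ = aₖ·hₖ₋₁ + hₖ₋₂ (and likewise for the denominators kₖ):
a_0 = 8: 8/1
a_1 = 2: 17/2
a_2 = 3: 59/7
a_3 = 4: 253/30

253/30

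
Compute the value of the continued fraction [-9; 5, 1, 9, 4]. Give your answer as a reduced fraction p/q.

-2137/242

a_0 = -9: -9/1
a_1 = 5: -44/5
a_2 = 1: -53/6
a_3 = 9: -521/59
a_4 = 4: -2137/242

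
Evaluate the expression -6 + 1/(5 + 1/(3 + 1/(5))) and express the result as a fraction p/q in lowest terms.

Build up convergents one term at a time:
a_0 = -6: -6/1
a_1 = 5: -29/5
a_2 = 3: -93/16
a_3 = 5: -494/85

-494/85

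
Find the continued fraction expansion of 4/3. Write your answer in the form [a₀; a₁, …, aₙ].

[1; 3]

Run the Euclidean algorithm, recording each quotient:
4 ÷ 3 → quotient 1, remainder 1
3 ÷ 1 → quotient 3, remainder 0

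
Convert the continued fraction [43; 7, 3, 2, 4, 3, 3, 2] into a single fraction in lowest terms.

a_0 = 43: 43/1
a_1 = 7: 302/7
a_2 = 3: 949/22
a_3 = 2: 2200/51
a_4 = 4: 9749/226
a_5 = 3: 31447/729
a_6 = 3: 104090/2413
a_7 = 2: 239627/5555

239627/5555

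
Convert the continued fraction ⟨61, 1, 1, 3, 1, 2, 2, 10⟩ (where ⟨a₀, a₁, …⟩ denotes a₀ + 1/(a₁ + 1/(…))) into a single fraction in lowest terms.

a_0 = 61: 61/1
a_1 = 1: 62/1
a_2 = 1: 123/2
a_3 = 3: 431/7
a_4 = 1: 554/9
a_5 = 2: 1539/25
a_6 = 2: 3632/59
a_7 = 10: 37859/615

37859/615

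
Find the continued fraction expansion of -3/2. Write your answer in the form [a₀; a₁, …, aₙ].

⌊-3/2⌋ = -2, remainder 1
⌊2/1⌋ = 2, remainder 0

[-2; 2]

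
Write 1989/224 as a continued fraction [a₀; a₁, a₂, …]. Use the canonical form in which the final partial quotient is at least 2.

[8; 1, 7, 3, 2, 1, 2]

Repeatedly divide and take the remainder:
1989 ÷ 224 → quotient 8, remainder 197
224 ÷ 197 → quotient 1, remainder 27
197 ÷ 27 → quotient 7, remainder 8
27 ÷ 8 → quotient 3, remainder 3
8 ÷ 3 → quotient 2, remainder 2
3 ÷ 2 → quotient 1, remainder 1
2 ÷ 1 → quotient 2, remainder 0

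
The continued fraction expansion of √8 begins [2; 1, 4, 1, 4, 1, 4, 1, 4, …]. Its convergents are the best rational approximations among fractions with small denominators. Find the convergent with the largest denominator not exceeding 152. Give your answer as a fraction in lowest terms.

List convergents until the denominator exceeds the bound:
a_0 = 2: 2/1  (≤ bound)
a_1 = 1: 3/1  (≤ bound)
a_2 = 4: 14/5  (≤ bound)
a_3 = 1: 17/6  (≤ bound)
a_4 = 4: 82/29  (≤ bound)
a_5 = 1: 99/35  (≤ bound)
a_6 = 4: 478/169  (> 152, stop)

99/35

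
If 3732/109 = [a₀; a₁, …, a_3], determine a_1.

3732 ÷ 109 → quotient 34, remainder 26
109 ÷ 26 → quotient 4, remainder 5

4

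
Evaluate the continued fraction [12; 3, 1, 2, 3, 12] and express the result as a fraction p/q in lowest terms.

Use the convergent recurrence hₖ = aₖ·hₖ₋₁ + hₖ₋₂ (and likewise for the denominators kₖ):
a_0 = 12: 12/1
a_1 = 3: 37/3
a_2 = 1: 49/4
a_3 = 2: 135/11
a_4 = 3: 454/37
a_5 = 12: 5583/455

5583/455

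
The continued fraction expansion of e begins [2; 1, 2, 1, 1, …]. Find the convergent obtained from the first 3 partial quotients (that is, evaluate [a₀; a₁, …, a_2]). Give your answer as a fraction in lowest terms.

Start with 2.
1 + 1/(2/1) = 1 + 1/2 = 3/2
2 + 1/(3/2) = 2 + 2/3 = 8/3

8/3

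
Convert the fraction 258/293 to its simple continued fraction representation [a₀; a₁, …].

⌊258/293⌋ = 0, remainder 258
⌊293/258⌋ = 1, remainder 35
⌊258/35⌋ = 7, remainder 13
⌊35/13⌋ = 2, remainder 9
⌊13/9⌋ = 1, remainder 4
⌊9/4⌋ = 2, remainder 1
⌊4/1⌋ = 4, remainder 0

[0; 1, 7, 2, 1, 2, 4]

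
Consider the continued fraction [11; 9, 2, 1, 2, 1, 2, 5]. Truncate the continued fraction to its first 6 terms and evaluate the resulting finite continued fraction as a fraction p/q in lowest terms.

Collapse the nested fraction from the inside out:
Start with 1.
2 + 1/(1/1) = 2 + 1/1 = 3/1
1 + 1/(3/1) = 1 + 1/3 = 4/3
2 + 1/(4/3) = 2 + 3/4 = 11/4
9 + 1/(11/4) = 9 + 4/11 = 103/11
11 + 1/(103/11) = 11 + 11/103 = 1144/103

1144/103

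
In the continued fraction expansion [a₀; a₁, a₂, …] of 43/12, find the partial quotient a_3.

43 = 3·12 + 7, so a_0 = 3
12 = 1·7 + 5, so a_1 = 1
7 = 1·5 + 2, so a_2 = 1
5 = 2·2 + 1, so a_3 = 2

2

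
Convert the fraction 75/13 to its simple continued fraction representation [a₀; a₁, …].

Repeatedly divide and take the remainder:
⌊75/13⌋ = 5, remainder 10
⌊13/10⌋ = 1, remainder 3
⌊10/3⌋ = 3, remainder 1
⌊3/1⌋ = 3, remainder 0

[5; 1, 3, 3]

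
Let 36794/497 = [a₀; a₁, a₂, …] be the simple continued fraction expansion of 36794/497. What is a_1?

Run the Euclidean algorithm, recording each quotient:
36794 = 74·497 + 16, so a_0 = 74
497 = 31·16 + 1, so a_1 = 31

31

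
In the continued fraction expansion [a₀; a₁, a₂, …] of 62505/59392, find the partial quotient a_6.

62505 ÷ 59392 → quotient 1, remainder 3113
59392 ÷ 3113 → quotient 19, remainder 245
3113 ÷ 245 → quotient 12, remainder 173
245 ÷ 173 → quotient 1, remainder 72
173 ÷ 72 → quotient 2, remainder 29
72 ÷ 29 → quotient 2, remainder 14
29 ÷ 14 → quotient 2, remainder 1

2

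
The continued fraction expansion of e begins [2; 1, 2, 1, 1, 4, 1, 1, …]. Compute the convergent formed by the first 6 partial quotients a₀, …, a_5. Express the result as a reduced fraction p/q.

a_0 = 2: 2/1
a_1 = 1: 3/1
a_2 = 2: 8/3
a_3 = 1: 11/4
a_4 = 1: 19/7
a_5 = 4: 87/32

87/32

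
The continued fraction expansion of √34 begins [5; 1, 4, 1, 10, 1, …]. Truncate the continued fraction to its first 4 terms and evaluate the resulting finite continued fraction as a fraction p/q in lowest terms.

35/6

Start with 1.
4 + 1/(1/1) = 4 + 1/1 = 5/1
1 + 1/(5/1) = 1 + 1/5 = 6/5
5 + 1/(6/5) = 5 + 5/6 = 35/6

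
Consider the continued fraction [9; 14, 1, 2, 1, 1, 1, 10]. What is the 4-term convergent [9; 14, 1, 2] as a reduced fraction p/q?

a_0 = 9: 9/1
a_1 = 14: 127/14
a_2 = 1: 136/15
a_3 = 2: 399/44

399/44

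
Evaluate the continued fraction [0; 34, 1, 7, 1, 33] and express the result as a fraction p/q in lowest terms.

Start with 33.
1 + 1/(33/1) = 1 + 1/33 = 34/33
7 + 1/(34/33) = 7 + 33/34 = 271/34
1 + 1/(271/34) = 1 + 34/271 = 305/271
34 + 1/(305/271) = 34 + 271/305 = 10641/305
0 + 1/(10641/305) = 0 + 305/10641 = 305/10641

305/10641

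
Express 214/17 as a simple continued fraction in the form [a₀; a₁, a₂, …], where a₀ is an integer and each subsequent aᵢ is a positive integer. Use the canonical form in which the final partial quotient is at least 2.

214 ÷ 17 → quotient 12, remainder 10
17 ÷ 10 → quotient 1, remainder 7
10 ÷ 7 → quotient 1, remainder 3
7 ÷ 3 → quotient 2, remainder 1
3 ÷ 1 → quotient 3, remainder 0

[12; 1, 1, 2, 3]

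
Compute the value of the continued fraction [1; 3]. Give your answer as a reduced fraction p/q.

Compute successive convergents:
a_0 = 1: 1/1
a_1 = 3: 4/3

4/3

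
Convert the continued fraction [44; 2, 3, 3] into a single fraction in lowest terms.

Work from the innermost term outward:
Start with 3.
3 + 1/(3/1) = 3 + 1/3 = 10/3
2 + 1/(10/3) = 2 + 3/10 = 23/10
44 + 1/(23/10) = 44 + 10/23 = 1022/23

1022/23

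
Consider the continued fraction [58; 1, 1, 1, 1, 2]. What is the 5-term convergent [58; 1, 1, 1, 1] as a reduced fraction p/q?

293/5

Work from the innermost term outward:
Start with 1.
1 + 1/(1/1) = 1 + 1/1 = 2/1
1 + 1/(2/1) = 1 + 1/2 = 3/2
1 + 1/(3/2) = 1 + 2/3 = 5/3
58 + 1/(5/3) = 58 + 3/5 = 293/5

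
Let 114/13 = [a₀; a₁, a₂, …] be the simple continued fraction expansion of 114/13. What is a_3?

114 ÷ 13 → quotient 8, remainder 10
13 ÷ 10 → quotient 1, remainder 3
10 ÷ 3 → quotient 3, remainder 1
3 ÷ 1 → quotient 3, remainder 0

3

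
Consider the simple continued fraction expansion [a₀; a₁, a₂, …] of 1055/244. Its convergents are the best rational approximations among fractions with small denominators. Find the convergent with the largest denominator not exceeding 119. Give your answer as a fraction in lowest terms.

a_0 = 4: 4/1  (≤ bound)
a_1 = 3: 13/3  (≤ bound)
a_2 = 11: 147/34  (≤ bound)
a_3 = 3: 454/105  (≤ bound)
a_4 = 2: 1055/244  (> 119, stop)

454/105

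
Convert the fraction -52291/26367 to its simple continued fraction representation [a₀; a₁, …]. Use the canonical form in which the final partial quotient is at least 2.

[-2; 59, 1, 1, 12, 1, 1, 8]

-52291 ÷ 26367 → quotient -2, remainder 443
26367 ÷ 443 → quotient 59, remainder 230
443 ÷ 230 → quotient 1, remainder 213
230 ÷ 213 → quotient 1, remainder 17
213 ÷ 17 → quotient 12, remainder 9
17 ÷ 9 → quotient 1, remainder 8
9 ÷ 8 → quotient 1, remainder 1
8 ÷ 1 → quotient 8, remainder 0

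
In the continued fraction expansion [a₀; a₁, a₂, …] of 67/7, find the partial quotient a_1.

1

67 ÷ 7 → quotient 9, remainder 4
7 ÷ 4 → quotient 1, remainder 3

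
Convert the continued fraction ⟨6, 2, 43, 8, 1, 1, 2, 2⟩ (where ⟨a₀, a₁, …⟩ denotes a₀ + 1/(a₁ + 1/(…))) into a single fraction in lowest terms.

58351/8985

Start with 2.
2 + 1/(2/1) = 2 + 1/2 = 5/2
1 + 1/(5/2) = 1 + 2/5 = 7/5
1 + 1/(7/5) = 1 + 5/7 = 12/7
8 + 1/(12/7) = 8 + 7/12 = 103/12
43 + 1/(103/12) = 43 + 12/103 = 4441/103
2 + 1/(4441/103) = 2 + 103/4441 = 8985/4441
6 + 1/(8985/4441) = 6 + 4441/8985 = 58351/8985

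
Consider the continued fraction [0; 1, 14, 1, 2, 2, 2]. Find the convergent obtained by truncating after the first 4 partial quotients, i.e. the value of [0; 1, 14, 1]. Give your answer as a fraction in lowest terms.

Start with 1.
14 + 1/(1/1) = 14 + 1/1 = 15/1
1 + 1/(15/1) = 1 + 1/15 = 16/15
0 + 1/(16/15) = 0 + 15/16 = 15/16

15/16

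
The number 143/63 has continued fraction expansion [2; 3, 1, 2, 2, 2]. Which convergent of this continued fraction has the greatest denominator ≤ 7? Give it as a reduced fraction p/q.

9/4

List convergents until the denominator exceeds the bound:
a_0 = 2: 2/1  (≤ bound)
a_1 = 3: 7/3  (≤ bound)
a_2 = 1: 9/4  (≤ bound)
a_3 = 2: 25/11  (> 7, stop)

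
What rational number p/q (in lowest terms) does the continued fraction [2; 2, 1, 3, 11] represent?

Use the convergent recurrence hₖ = aₖ·hₖ₋₁ + hₖ₋₂ (and likewise for the denominators kₖ):
a_0 = 2: 2/1
a_1 = 2: 5/2
a_2 = 1: 7/3
a_3 = 3: 26/11
a_4 = 11: 293/124

293/124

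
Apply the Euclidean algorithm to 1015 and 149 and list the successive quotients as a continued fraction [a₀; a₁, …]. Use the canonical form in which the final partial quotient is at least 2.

[6; 1, 4, 3, 9]

Repeatedly divide and take the remainder:
1015 = 6·149 + 121, so a_0 = 6
149 = 1·121 + 28, so a_1 = 1
121 = 4·28 + 9, so a_2 = 4
28 = 3·9 + 1, so a_3 = 3
9 = 9·1 + 0, so a_4 = 9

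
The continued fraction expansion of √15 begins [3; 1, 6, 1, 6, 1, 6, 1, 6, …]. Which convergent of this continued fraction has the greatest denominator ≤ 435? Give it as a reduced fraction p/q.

1677/433

a_0 = 3: 3/1  (≤ bound)
a_1 = 1: 4/1  (≤ bound)
a_2 = 6: 27/7  (≤ bound)
a_3 = 1: 31/8  (≤ bound)
a_4 = 6: 213/55  (≤ bound)
a_5 = 1: 244/63  (≤ bound)
a_6 = 6: 1677/433  (≤ bound)
a_7 = 1: 1921/496  (> 435, stop)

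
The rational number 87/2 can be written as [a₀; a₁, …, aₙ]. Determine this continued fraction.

⌊87/2⌋ = 43, remainder 1
⌊2/1⌋ = 2, remainder 0

[43; 2]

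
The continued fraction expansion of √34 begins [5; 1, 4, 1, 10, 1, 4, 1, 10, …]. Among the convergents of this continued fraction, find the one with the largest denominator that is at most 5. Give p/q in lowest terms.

29/5

a_0 = 5: 5/1  (≤ bound)
a_1 = 1: 6/1  (≤ bound)
a_2 = 4: 29/5  (≤ bound)
a_3 = 1: 35/6  (> 5, stop)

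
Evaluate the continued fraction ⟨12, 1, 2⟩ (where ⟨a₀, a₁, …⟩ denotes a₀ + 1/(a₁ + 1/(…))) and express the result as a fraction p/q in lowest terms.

38/3

Compute successive convergents:
a_0 = 12: 12/1
a_1 = 1: 13/1
a_2 = 2: 38/3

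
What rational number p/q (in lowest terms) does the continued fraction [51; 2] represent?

Start with 2.
51 + 1/(2/1) = 51 + 1/2 = 103/2

103/2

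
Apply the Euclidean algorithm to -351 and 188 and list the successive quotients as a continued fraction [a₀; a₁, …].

-351 = -2·188 + 25, so a_0 = -2
188 = 7·25 + 13, so a_1 = 7
25 = 1·13 + 12, so a_2 = 1
13 = 1·12 + 1, so a_3 = 1
12 = 12·1 + 0, so a_4 = 12

[-2; 7, 1, 1, 12]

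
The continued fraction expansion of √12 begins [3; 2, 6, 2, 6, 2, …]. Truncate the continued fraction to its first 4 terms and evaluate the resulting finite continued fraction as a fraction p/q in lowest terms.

Compute successive convergents:
a_0 = 3: 3/1
a_1 = 2: 7/2
a_2 = 6: 45/13
a_3 = 2: 97/28

97/28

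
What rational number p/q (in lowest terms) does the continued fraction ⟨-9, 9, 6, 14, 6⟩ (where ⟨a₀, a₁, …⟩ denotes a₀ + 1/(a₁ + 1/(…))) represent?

-42045/4729

Compute successive convergents:
a_0 = -9: -9/1
a_1 = 9: -80/9
a_2 = 6: -489/55
a_3 = 14: -6926/779
a_4 = 6: -42045/4729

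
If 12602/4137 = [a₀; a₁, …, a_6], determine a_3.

Repeatedly divide and take the remainder:
12602 ÷ 4137 → quotient 3, remainder 191
4137 ÷ 191 → quotient 21, remainder 126
191 ÷ 126 → quotient 1, remainder 65
126 ÷ 65 → quotient 1, remainder 61

1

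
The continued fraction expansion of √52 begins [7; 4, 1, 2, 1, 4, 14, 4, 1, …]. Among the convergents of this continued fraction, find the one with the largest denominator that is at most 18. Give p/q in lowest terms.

List convergents until the denominator exceeds the bound:
a_0 = 7: 7/1  (≤ bound)
a_1 = 4: 29/4  (≤ bound)
a_2 = 1: 36/5  (≤ bound)
a_3 = 2: 101/14  (≤ bound)
a_4 = 1: 137/19  (> 18, stop)

101/14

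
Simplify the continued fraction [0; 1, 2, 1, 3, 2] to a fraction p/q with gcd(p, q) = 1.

25/34

Use the convergent recurrence hₖ = aₖ·hₖ₋₁ + hₖ₋₂ (and likewise for the denominators kₖ):
a_0 = 0: 0/1
a_1 = 1: 1/1
a_2 = 2: 2/3
a_3 = 1: 3/4
a_4 = 3: 11/15
a_5 = 2: 25/34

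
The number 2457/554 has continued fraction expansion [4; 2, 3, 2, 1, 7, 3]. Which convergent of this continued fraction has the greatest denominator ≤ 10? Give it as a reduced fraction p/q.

31/7

a_0 = 4: 4/1  (≤ bound)
a_1 = 2: 9/2  (≤ bound)
a_2 = 3: 31/7  (≤ bound)
a_3 = 2: 71/16  (> 10, stop)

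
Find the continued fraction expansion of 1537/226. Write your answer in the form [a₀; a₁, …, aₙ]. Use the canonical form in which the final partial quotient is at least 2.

1537 = 6·226 + 181, so a_0 = 6
226 = 1·181 + 45, so a_1 = 1
181 = 4·45 + 1, so a_2 = 4
45 = 45·1 + 0, so a_3 = 45

[6; 1, 4, 45]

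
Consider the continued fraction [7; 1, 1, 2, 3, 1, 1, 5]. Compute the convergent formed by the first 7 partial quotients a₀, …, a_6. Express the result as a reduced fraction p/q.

Build up convergents one term at a time:
a_0 = 7: 7/1
a_1 = 1: 8/1
a_2 = 1: 15/2
a_3 = 2: 38/5
a_4 = 3: 129/17
a_5 = 1: 167/22
a_6 = 1: 296/39

296/39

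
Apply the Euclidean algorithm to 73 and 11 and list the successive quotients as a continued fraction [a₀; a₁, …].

Apply division with remainder until the remainder is 0:
73 ÷ 11 → quotient 6, remainder 7
11 ÷ 7 → quotient 1, remainder 4
7 ÷ 4 → quotient 1, remainder 3
4 ÷ 3 → quotient 1, remainder 1
3 ÷ 1 → quotient 3, remainder 0

[6; 1, 1, 1, 3]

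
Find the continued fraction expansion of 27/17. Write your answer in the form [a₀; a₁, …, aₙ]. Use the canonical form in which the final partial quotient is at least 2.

27 ÷ 17 → quotient 1, remainder 10
17 ÷ 10 → quotient 1, remainder 7
10 ÷ 7 → quotient 1, remainder 3
7 ÷ 3 → quotient 2, remainder 1
3 ÷ 1 → quotient 3, remainder 0

[1; 1, 1, 2, 3]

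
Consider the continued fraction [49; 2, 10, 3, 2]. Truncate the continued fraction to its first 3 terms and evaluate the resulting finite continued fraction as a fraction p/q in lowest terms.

Use the convergent recurrence hₖ = aₖ·hₖ₋₁ + hₖ₋₂ (and likewise for the denominators kₖ):
a_0 = 49: 49/1
a_1 = 2: 99/2
a_2 = 10: 1039/21

1039/21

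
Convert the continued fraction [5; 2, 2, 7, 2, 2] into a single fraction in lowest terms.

Start with 2.
2 + 1/(2/1) = 2 + 1/2 = 5/2
7 + 1/(5/2) = 7 + 2/5 = 37/5
2 + 1/(37/5) = 2 + 5/37 = 79/37
2 + 1/(79/37) = 2 + 37/79 = 195/79
5 + 1/(195/79) = 5 + 79/195 = 1054/195

1054/195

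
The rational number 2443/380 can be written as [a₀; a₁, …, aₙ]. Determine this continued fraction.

2443 = 6·380 + 163, so a_0 = 6
380 = 2·163 + 54, so a_1 = 2
163 = 3·54 + 1, so a_2 = 3
54 = 54·1 + 0, so a_3 = 54

[6; 2, 3, 54]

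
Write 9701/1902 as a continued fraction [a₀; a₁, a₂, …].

Repeatedly divide and take the remainder:
9701 = 5·1902 + 191, so a_0 = 5
1902 = 9·191 + 183, so a_1 = 9
191 = 1·183 + 8, so a_2 = 1
183 = 22·8 + 7, so a_3 = 22
8 = 1·7 + 1, so a_4 = 1
7 = 7·1 + 0, so a_5 = 7

[5; 9, 1, 22, 1, 7]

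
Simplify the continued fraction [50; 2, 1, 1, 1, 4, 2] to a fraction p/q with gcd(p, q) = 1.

4131/82

Start with 2.
4 + 1/(2/1) = 4 + 1/2 = 9/2
1 + 1/(9/2) = 1 + 2/9 = 11/9
1 + 1/(11/9) = 1 + 9/11 = 20/11
1 + 1/(20/11) = 1 + 11/20 = 31/20
2 + 1/(31/20) = 2 + 20/31 = 82/31
50 + 1/(82/31) = 50 + 31/82 = 4131/82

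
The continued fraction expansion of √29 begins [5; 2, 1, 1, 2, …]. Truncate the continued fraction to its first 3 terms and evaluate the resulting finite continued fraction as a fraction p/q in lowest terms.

Work from the innermost term outward:
Start with 1.
2 + 1/(1/1) = 2 + 1/1 = 3/1
5 + 1/(3/1) = 5 + 1/3 = 16/3

16/3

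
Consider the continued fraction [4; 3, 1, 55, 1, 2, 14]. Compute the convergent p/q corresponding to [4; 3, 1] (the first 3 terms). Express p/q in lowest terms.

a_0 = 4: 4/1
a_1 = 3: 13/3
a_2 = 1: 17/4

17/4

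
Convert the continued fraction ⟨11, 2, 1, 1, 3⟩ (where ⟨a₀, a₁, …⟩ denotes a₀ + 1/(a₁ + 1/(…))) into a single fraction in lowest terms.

205/18

Starting at the tail and folding back:
Start with 3.
1 + 1/(3/1) = 1 + 1/3 = 4/3
1 + 1/(4/3) = 1 + 3/4 = 7/4
2 + 1/(7/4) = 2 + 4/7 = 18/7
11 + 1/(18/7) = 11 + 7/18 = 205/18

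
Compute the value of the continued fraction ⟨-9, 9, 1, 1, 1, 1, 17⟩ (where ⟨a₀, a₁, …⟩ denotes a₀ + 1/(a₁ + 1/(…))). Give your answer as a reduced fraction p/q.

Start with 17.
1 + 1/(17/1) = 1 + 1/17 = 18/17
1 + 1/(18/17) = 1 + 17/18 = 35/18
1 + 1/(35/18) = 1 + 18/35 = 53/35
1 + 1/(53/35) = 1 + 35/53 = 88/53
9 + 1/(88/53) = 9 + 53/88 = 845/88
-9 + 1/(845/88) = -9 + 88/845 = -7517/845

-7517/845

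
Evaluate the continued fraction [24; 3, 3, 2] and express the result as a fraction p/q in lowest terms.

559/23

a_0 = 24: 24/1
a_1 = 3: 73/3
a_2 = 3: 243/10
a_3 = 2: 559/23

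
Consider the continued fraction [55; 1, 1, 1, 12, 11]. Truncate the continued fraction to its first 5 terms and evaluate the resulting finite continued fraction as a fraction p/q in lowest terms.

2115/38

Start with 12.
1 + 1/(12/1) = 1 + 1/12 = 13/12
1 + 1/(13/12) = 1 + 12/13 = 25/13
1 + 1/(25/13) = 1 + 13/25 = 38/25
55 + 1/(38/25) = 55 + 25/38 = 2115/38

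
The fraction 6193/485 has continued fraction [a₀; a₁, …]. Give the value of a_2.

3

Repeatedly divide and take the remainder:
⌊6193/485⌋ = 12, remainder 373
⌊485/373⌋ = 1, remainder 112
⌊373/112⌋ = 3, remainder 37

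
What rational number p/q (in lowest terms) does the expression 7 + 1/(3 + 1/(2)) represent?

a_0 = 7: 7/1
a_1 = 3: 22/3
a_2 = 2: 51/7

51/7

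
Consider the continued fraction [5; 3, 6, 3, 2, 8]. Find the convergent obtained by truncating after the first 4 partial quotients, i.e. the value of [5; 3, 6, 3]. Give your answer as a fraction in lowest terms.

319/60

Start with 3.
6 + 1/(3/1) = 6 + 1/3 = 19/3
3 + 1/(19/3) = 3 + 3/19 = 60/19
5 + 1/(60/19) = 5 + 19/60 = 319/60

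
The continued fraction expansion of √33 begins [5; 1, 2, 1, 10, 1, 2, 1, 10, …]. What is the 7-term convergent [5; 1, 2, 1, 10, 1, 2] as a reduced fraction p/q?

Starting at the tail and folding back:
Start with 2.
1 + 1/(2/1) = 1 + 1/2 = 3/2
10 + 1/(3/2) = 10 + 2/3 = 32/3
1 + 1/(32/3) = 1 + 3/32 = 35/32
2 + 1/(35/32) = 2 + 32/35 = 102/35
1 + 1/(102/35) = 1 + 35/102 = 137/102
5 + 1/(137/102) = 5 + 102/137 = 787/137

787/137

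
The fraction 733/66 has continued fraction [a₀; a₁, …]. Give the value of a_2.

2

⌊733/66⌋ = 11, remainder 7
⌊66/7⌋ = 9, remainder 3
⌊7/3⌋ = 2, remainder 1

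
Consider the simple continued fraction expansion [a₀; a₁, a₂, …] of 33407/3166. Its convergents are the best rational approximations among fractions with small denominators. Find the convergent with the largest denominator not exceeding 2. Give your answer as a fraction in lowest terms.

21/2

List convergents until the denominator exceeds the bound:
a_0 = 10: 10/1  (≤ bound)
a_1 = 1: 11/1  (≤ bound)
a_2 = 1: 21/2  (≤ bound)
a_3 = 4: 95/9  (> 2, stop)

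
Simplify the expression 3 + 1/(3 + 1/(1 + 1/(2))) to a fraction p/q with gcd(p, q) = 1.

Build up convergents one term at a time:
a_0 = 3: 3/1
a_1 = 3: 10/3
a_2 = 1: 13/4
a_3 = 2: 36/11

36/11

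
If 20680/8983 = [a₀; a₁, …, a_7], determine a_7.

3

20680 = 2·8983 + 2714, so a_0 = 2
8983 = 3·2714 + 841, so a_1 = 3
2714 = 3·841 + 191, so a_2 = 3
841 = 4·191 + 77, so a_3 = 4
191 = 2·77 + 37, so a_4 = 2
77 = 2·37 + 3, so a_5 = 2
37 = 12·3 + 1, so a_6 = 12
3 = 3·1 + 0, so a_7 = 3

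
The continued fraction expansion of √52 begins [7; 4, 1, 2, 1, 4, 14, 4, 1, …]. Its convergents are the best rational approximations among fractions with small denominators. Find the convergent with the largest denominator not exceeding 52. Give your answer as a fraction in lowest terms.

a_0 = 7: 7/1  (≤ bound)
a_1 = 4: 29/4  (≤ bound)
a_2 = 1: 36/5  (≤ bound)
a_3 = 2: 101/14  (≤ bound)
a_4 = 1: 137/19  (≤ bound)
a_5 = 4: 649/90  (> 52, stop)

137/19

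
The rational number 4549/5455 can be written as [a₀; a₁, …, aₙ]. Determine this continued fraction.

4549 ÷ 5455 → quotient 0, remainder 4549
5455 ÷ 4549 → quotient 1, remainder 906
4549 ÷ 906 → quotient 5, remainder 19
906 ÷ 19 → quotient 47, remainder 13
19 ÷ 13 → quotient 1, remainder 6
13 ÷ 6 → quotient 2, remainder 1
6 ÷ 1 → quotient 6, remainder 0

[0; 1, 5, 47, 1, 2, 6]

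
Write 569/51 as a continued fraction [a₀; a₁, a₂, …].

[11; 6, 2, 1, 2]

Run the Euclidean algorithm, recording each quotient:
569 ÷ 51 → quotient 11, remainder 8
51 ÷ 8 → quotient 6, remainder 3
8 ÷ 3 → quotient 2, remainder 2
3 ÷ 2 → quotient 1, remainder 1
2 ÷ 1 → quotient 2, remainder 0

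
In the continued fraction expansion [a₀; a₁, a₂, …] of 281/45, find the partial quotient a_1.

4

⌊281/45⌋ = 6, remainder 11
⌊45/11⌋ = 4, remainder 1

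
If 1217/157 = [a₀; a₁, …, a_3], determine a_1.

Run the Euclidean algorithm, recording each quotient:
⌊1217/157⌋ = 7, remainder 118
⌊157/118⌋ = 1, remainder 39

1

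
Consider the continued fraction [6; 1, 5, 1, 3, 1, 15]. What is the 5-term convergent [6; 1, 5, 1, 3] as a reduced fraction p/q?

185/27

Compute successive convergents:
a_0 = 6: 6/1
a_1 = 1: 7/1
a_2 = 5: 41/6
a_3 = 1: 48/7
a_4 = 3: 185/27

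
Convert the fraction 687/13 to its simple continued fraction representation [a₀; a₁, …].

[52; 1, 5, 2]

687 ÷ 13 → quotient 52, remainder 11
13 ÷ 11 → quotient 1, remainder 2
11 ÷ 2 → quotient 5, remainder 1
2 ÷ 1 → quotient 2, remainder 0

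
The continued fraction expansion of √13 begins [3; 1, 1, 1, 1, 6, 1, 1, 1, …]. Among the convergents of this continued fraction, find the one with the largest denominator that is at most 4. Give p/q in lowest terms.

11/3

a_0 = 3: 3/1  (≤ bound)
a_1 = 1: 4/1  (≤ bound)
a_2 = 1: 7/2  (≤ bound)
a_3 = 1: 11/3  (≤ bound)
a_4 = 1: 18/5  (> 4, stop)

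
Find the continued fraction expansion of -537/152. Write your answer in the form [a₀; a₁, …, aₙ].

[-4; 2, 7, 10]

-537 ÷ 152 → quotient -4, remainder 71
152 ÷ 71 → quotient 2, remainder 10
71 ÷ 10 → quotient 7, remainder 1
10 ÷ 1 → quotient 10, remainder 0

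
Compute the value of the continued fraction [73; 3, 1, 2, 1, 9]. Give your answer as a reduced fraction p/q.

Use the convergent recurrence hₖ = aₖ·hₖ₋₁ + hₖ₋₂ (and likewise for the denominators kₖ):
a_0 = 73: 73/1
a_1 = 3: 220/3
a_2 = 1: 293/4
a_3 = 2: 806/11
a_4 = 1: 1099/15
a_5 = 9: 10697/146

10697/146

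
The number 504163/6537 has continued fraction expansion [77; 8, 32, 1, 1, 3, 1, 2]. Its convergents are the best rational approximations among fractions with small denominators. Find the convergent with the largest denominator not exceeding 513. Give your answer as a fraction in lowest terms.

20438/265

List convergents until the denominator exceeds the bound:
a_0 = 77: 77/1  (≤ bound)
a_1 = 8: 617/8  (≤ bound)
a_2 = 32: 19821/257  (≤ bound)
a_3 = 1: 20438/265  (≤ bound)
a_4 = 1: 40259/522  (> 513, stop)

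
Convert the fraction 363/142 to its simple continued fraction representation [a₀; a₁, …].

[2; 1, 1, 3, 1, 15]

Apply division with remainder until the remainder is 0:
363 ÷ 142 → quotient 2, remainder 79
142 ÷ 79 → quotient 1, remainder 63
79 ÷ 63 → quotient 1, remainder 16
63 ÷ 16 → quotient 3, remainder 15
16 ÷ 15 → quotient 1, remainder 1
15 ÷ 1 → quotient 15, remainder 0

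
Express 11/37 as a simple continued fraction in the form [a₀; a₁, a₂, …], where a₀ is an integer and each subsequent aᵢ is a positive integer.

[0; 3, 2, 1, 3]

11 = 0·37 + 11, so a_0 = 0
37 = 3·11 + 4, so a_1 = 3
11 = 2·4 + 3, so a_2 = 2
4 = 1·3 + 1, so a_3 = 1
3 = 3·1 + 0, so a_4 = 3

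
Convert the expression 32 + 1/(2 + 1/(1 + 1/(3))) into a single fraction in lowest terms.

356/11

Compute successive convergents:
a_0 = 32: 32/1
a_1 = 2: 65/2
a_2 = 1: 97/3
a_3 = 3: 356/11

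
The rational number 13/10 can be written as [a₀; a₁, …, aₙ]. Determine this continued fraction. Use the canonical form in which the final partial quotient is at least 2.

⌊13/10⌋ = 1, remainder 3
⌊10/3⌋ = 3, remainder 1
⌊3/1⌋ = 3, remainder 0

[1; 3, 3]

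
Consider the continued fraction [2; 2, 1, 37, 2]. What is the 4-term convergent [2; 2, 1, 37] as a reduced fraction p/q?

264/113

Starting at the tail and folding back:
Start with 37.
1 + 1/(37/1) = 1 + 1/37 = 38/37
2 + 1/(38/37) = 2 + 37/38 = 113/38
2 + 1/(113/38) = 2 + 38/113 = 264/113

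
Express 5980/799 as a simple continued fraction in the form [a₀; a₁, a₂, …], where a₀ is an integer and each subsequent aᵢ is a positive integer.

Repeatedly divide and take the remainder:
5980 ÷ 799 → quotient 7, remainder 387
799 ÷ 387 → quotient 2, remainder 25
387 ÷ 25 → quotient 15, remainder 12
25 ÷ 12 → quotient 2, remainder 1
12 ÷ 1 → quotient 12, remainder 0

[7; 2, 15, 2, 12]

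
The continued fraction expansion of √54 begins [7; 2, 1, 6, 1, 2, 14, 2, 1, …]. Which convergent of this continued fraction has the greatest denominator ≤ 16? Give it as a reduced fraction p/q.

List convergents until the denominator exceeds the bound:
a_0 = 7: 7/1  (≤ bound)
a_1 = 2: 15/2  (≤ bound)
a_2 = 1: 22/3  (≤ bound)
a_3 = 6: 147/20  (> 16, stop)

22/3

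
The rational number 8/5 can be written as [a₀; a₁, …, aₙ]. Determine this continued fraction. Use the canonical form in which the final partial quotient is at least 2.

[1; 1, 1, 2]

Apply division with remainder until the remainder is 0:
8 ÷ 5 → quotient 1, remainder 3
5 ÷ 3 → quotient 1, remainder 2
3 ÷ 2 → quotient 1, remainder 1
2 ÷ 1 → quotient 2, remainder 0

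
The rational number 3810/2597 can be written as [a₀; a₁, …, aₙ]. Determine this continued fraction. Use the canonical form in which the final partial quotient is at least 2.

[1; 2, 7, 10, 1, 2, 5]

3810 ÷ 2597 → quotient 1, remainder 1213
2597 ÷ 1213 → quotient 2, remainder 171
1213 ÷ 171 → quotient 7, remainder 16
171 ÷ 16 → quotient 10, remainder 11
16 ÷ 11 → quotient 1, remainder 5
11 ÷ 5 → quotient 2, remainder 1
5 ÷ 1 → quotient 5, remainder 0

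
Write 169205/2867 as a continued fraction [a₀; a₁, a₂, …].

[59; 55, 7, 2, 3]

Repeatedly divide and take the remainder:
169205 ÷ 2867 → quotient 59, remainder 52
2867 ÷ 52 → quotient 55, remainder 7
52 ÷ 7 → quotient 7, remainder 3
7 ÷ 3 → quotient 2, remainder 1
3 ÷ 1 → quotient 3, remainder 0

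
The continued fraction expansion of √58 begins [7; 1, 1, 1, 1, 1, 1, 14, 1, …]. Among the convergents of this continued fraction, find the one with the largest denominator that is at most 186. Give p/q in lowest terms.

99/13

a_0 = 7: 7/1  (≤ bound)
a_1 = 1: 8/1  (≤ bound)
a_2 = 1: 15/2  (≤ bound)
a_3 = 1: 23/3  (≤ bound)
a_4 = 1: 38/5  (≤ bound)
a_5 = 1: 61/8  (≤ bound)
a_6 = 1: 99/13  (≤ bound)
a_7 = 14: 1447/190  (> 186, stop)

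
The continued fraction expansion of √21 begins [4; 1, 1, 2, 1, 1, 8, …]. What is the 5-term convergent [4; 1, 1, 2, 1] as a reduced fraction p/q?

32/7

a_0 = 4: 4/1
a_1 = 1: 5/1
a_2 = 1: 9/2
a_3 = 2: 23/5
a_4 = 1: 32/7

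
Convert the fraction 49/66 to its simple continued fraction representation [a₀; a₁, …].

[0; 1, 2, 1, 7, 2]

49 = 0·66 + 49, so a_0 = 0
66 = 1·49 + 17, so a_1 = 1
49 = 2·17 + 15, so a_2 = 2
17 = 1·15 + 2, so a_3 = 1
15 = 7·2 + 1, so a_4 = 7
2 = 2·1 + 0, so a_5 = 2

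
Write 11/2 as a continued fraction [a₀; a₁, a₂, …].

11 = 5·2 + 1, so a_0 = 5
2 = 2·1 + 0, so a_1 = 2

[5; 2]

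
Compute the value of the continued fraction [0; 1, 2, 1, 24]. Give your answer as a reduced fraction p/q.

Starting at the tail and folding back:
Start with 24.
1 + 1/(24/1) = 1 + 1/24 = 25/24
2 + 1/(25/24) = 2 + 24/25 = 74/25
1 + 1/(74/25) = 1 + 25/74 = 99/74
0 + 1/(99/74) = 0 + 74/99 = 74/99

74/99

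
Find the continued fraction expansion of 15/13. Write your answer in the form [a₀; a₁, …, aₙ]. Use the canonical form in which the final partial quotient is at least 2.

15 = 1·13 + 2, so a_0 = 1
13 = 6·2 + 1, so a_1 = 6
2 = 2·1 + 0, so a_2 = 2

[1; 6, 2]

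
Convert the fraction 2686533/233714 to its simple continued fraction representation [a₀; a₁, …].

2686533 = 11·233714 + 115679, so a_0 = 11
233714 = 2·115679 + 2356, so a_1 = 2
115679 = 49·2356 + 235, so a_2 = 49
2356 = 10·235 + 6, so a_3 = 10
235 = 39·6 + 1, so a_4 = 39
6 = 6·1 + 0, so a_5 = 6

[11; 2, 49, 10, 39, 6]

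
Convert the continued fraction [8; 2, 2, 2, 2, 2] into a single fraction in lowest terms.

a_0 = 8: 8/1
a_1 = 2: 17/2
a_2 = 2: 42/5
a_3 = 2: 101/12
a_4 = 2: 244/29
a_5 = 2: 589/70

589/70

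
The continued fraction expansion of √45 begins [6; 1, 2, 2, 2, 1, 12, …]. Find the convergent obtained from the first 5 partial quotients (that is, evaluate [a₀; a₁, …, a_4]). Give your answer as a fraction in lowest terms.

Start with 2.
2 + 1/(2/1) = 2 + 1/2 = 5/2
2 + 1/(5/2) = 2 + 2/5 = 12/5
1 + 1/(12/5) = 1 + 5/12 = 17/12
6 + 1/(17/12) = 6 + 12/17 = 114/17

114/17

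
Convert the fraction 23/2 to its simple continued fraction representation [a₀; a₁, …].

23 = 11·2 + 1, so a_0 = 11
2 = 2·1 + 0, so a_1 = 2

[11; 2]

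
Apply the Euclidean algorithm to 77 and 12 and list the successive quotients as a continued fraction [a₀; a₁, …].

Apply division with remainder until the remainder is 0:
⌊77/12⌋ = 6, remainder 5
⌊12/5⌋ = 2, remainder 2
⌊5/2⌋ = 2, remainder 1
⌊2/1⌋ = 2, remainder 0

[6; 2, 2, 2]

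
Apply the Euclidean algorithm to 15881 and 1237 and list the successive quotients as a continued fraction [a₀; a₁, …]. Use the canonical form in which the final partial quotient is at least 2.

Run the Euclidean algorithm, recording each quotient:
15881 = 12·1237 + 1037, so a_0 = 12
1237 = 1·1037 + 200, so a_1 = 1
1037 = 5·200 + 37, so a_2 = 5
200 = 5·37 + 15, so a_3 = 5
37 = 2·15 + 7, so a_4 = 2
15 = 2·7 + 1, so a_5 = 2
7 = 7·1 + 0, so a_6 = 7

[12; 1, 5, 5, 2, 2, 7]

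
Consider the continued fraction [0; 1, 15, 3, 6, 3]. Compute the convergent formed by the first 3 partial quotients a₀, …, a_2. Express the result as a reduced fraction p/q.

Use the convergent recurrence hₖ = aₖ·hₖ₋₁ + hₖ₋₂ (and likewise for the denominators kₖ):
a_0 = 0: 0/1
a_1 = 1: 1/1
a_2 = 15: 15/16

15/16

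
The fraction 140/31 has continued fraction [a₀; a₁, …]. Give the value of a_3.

15

⌊140/31⌋ = 4, remainder 16
⌊31/16⌋ = 1, remainder 15
⌊16/15⌋ = 1, remainder 1
⌊15/1⌋ = 15, remainder 0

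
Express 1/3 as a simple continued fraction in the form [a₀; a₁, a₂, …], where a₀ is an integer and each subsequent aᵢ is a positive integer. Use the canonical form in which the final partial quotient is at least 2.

[0; 3]

Run the Euclidean algorithm, recording each quotient:
1 ÷ 3 → quotient 0, remainder 1
3 ÷ 1 → quotient 3, remainder 0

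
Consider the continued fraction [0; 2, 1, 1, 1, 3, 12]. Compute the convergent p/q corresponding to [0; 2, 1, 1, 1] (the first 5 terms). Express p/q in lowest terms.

Build up convergents one term at a time:
a_0 = 0: 0/1
a_1 = 2: 1/2
a_2 = 1: 1/3
a_3 = 1: 2/5
a_4 = 1: 3/8

3/8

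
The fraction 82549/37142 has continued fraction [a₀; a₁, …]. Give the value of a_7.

8

Repeatedly divide and take the remainder:
⌊82549/37142⌋ = 2, remainder 8265
⌊37142/8265⌋ = 4, remainder 4082
⌊8265/4082⌋ = 2, remainder 101
⌊4082/101⌋ = 40, remainder 42
⌊101/42⌋ = 2, remainder 17
⌊42/17⌋ = 2, remainder 8
⌊17/8⌋ = 2, remainder 1
⌊8/1⌋ = 8, remainder 0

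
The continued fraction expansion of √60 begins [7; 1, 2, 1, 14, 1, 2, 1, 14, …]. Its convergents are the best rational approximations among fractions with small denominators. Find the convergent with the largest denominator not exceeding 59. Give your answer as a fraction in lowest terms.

457/59

a_0 = 7: 7/1  (≤ bound)
a_1 = 1: 8/1  (≤ bound)
a_2 = 2: 23/3  (≤ bound)
a_3 = 1: 31/4  (≤ bound)
a_4 = 14: 457/59  (≤ bound)
a_5 = 1: 488/63  (> 59, stop)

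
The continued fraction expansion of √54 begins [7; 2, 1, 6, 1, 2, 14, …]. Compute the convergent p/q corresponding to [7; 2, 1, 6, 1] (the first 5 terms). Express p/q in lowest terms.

Start with 1.
6 + 1/(1/1) = 6 + 1/1 = 7/1
1 + 1/(7/1) = 1 + 1/7 = 8/7
2 + 1/(8/7) = 2 + 7/8 = 23/8
7 + 1/(23/8) = 7 + 8/23 = 169/23

169/23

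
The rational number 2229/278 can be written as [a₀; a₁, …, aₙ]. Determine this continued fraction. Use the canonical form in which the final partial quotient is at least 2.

2229 = 8·278 + 5, so a_0 = 8
278 = 55·5 + 3, so a_1 = 55
5 = 1·3 + 2, so a_2 = 1
3 = 1·2 + 1, so a_3 = 1
2 = 2·1 + 0, so a_4 = 2

[8; 55, 1, 1, 2]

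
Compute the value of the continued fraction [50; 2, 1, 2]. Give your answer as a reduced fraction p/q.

403/8

Compute successive convergents:
a_0 = 50: 50/1
a_1 = 2: 101/2
a_2 = 1: 151/3
a_3 = 2: 403/8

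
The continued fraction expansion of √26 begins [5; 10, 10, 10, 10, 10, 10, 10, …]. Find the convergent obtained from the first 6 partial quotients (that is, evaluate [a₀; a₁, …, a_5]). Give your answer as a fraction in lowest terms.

530451/104030

Start with 10.
10 + 1/(10/1) = 10 + 1/10 = 101/10
10 + 1/(101/10) = 10 + 10/101 = 1020/101
10 + 1/(1020/101) = 10 + 101/1020 = 10301/1020
10 + 1/(10301/1020) = 10 + 1020/10301 = 104030/10301
5 + 1/(104030/10301) = 5 + 10301/104030 = 530451/104030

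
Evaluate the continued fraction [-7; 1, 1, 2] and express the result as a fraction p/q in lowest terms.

-32/5

a_0 = -7: -7/1
a_1 = 1: -6/1
a_2 = 1: -13/2
a_3 = 2: -32/5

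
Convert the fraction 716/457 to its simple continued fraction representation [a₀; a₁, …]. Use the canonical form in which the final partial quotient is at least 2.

716 ÷ 457 → quotient 1, remainder 259
457 ÷ 259 → quotient 1, remainder 198
259 ÷ 198 → quotient 1, remainder 61
198 ÷ 61 → quotient 3, remainder 15
61 ÷ 15 → quotient 4, remainder 1
15 ÷ 1 → quotient 15, remainder 0

[1; 1, 1, 3, 4, 15]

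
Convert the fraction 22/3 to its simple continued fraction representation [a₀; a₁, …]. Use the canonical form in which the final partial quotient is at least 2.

[7; 3]

22 ÷ 3 → quotient 7, remainder 1
3 ÷ 1 → quotient 3, remainder 0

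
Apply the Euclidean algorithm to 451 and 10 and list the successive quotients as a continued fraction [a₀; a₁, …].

[45; 10]

451 = 45·10 + 1, so a_0 = 45
10 = 10·1 + 0, so a_1 = 10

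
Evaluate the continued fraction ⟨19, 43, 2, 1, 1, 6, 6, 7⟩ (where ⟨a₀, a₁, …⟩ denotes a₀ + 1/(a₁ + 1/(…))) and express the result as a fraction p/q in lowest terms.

1200259/63095

Start with 7.
6 + 1/(7/1) = 6 + 1/7 = 43/7
6 + 1/(43/7) = 6 + 7/43 = 265/43
1 + 1/(265/43) = 1 + 43/265 = 308/265
1 + 1/(308/265) = 1 + 265/308 = 573/308
2 + 1/(573/308) = 2 + 308/573 = 1454/573
43 + 1/(1454/573) = 43 + 573/1454 = 63095/1454
19 + 1/(63095/1454) = 19 + 1454/63095 = 1200259/63095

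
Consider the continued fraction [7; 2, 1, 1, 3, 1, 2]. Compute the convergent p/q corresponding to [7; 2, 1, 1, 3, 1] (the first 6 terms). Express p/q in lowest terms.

a_0 = 7: 7/1
a_1 = 2: 15/2
a_2 = 1: 22/3
a_3 = 1: 37/5
a_4 = 3: 133/18
a_5 = 1: 170/23

170/23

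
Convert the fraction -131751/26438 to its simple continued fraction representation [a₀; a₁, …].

⌊-131751/26438⌋ = -5, remainder 439
⌊26438/439⌋ = 60, remainder 98
⌊439/98⌋ = 4, remainder 47
⌊98/47⌋ = 2, remainder 4
⌊47/4⌋ = 11, remainder 3
⌊4/3⌋ = 1, remainder 1
⌊3/1⌋ = 3, remainder 0

[-5; 60, 4, 2, 11, 1, 3]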